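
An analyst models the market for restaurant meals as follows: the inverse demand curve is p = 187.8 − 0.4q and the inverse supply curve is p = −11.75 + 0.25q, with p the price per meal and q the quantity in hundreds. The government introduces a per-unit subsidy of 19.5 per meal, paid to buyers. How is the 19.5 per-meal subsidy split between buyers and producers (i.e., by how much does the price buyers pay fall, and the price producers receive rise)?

Rewrite in direct form: qd = 469.5 − 2.5p and qs = 4p + 47.
Before the subsidy: set 469.5 − 2.5p = 4p + 47 → p* = 65, q* = 307.
With a per-unit subsidy paid to buyers, each effectively pays p − 19.5, so demand becomes qd = 469.5 − 2.5(p − 19.5).
New equilibrium: buyers pay 53, producers receive 72.5, q = 337. (Wedge: pb − ps = −19.5.)
Gain to buyers: 12; to producers: 7.5. (They sum to 19.5.)

Buyers gain 12 per meal; producers gain 7.5 per meal.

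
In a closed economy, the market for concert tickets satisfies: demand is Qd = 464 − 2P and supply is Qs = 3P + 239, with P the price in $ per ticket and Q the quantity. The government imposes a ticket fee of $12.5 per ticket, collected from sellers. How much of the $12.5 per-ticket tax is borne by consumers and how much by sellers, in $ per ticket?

Before the tax: set 464 − 2P = 3P + 239 → P* = $45, Q* = 374.
With the tax collected from sellers, supply shifts: Qs = 3(P − 12.5) + 239.
Solving gives Q = 359 with consumers paying $52.5 and sellers receiving $40 (the $12.5 wedge).
Burden on consumers: $7.5; on sellers: $5. (They sum to $12.5.)
The less price-elastic side of the market bears the larger share of a per-unit tax.

Consumers bear $7.5 per ticket; sellers bear $5 per ticket.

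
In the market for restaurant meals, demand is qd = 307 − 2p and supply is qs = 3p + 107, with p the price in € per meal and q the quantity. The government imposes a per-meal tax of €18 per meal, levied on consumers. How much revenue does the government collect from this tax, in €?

Tax revenue = €3697.2.

Before the tax: set 307 − 2p = 3p + 107 → p* = €40, q* = 227.
With the tax collected from consumers, demand (in seller-price terms) shifts: qd = 307 − 2(p + 18).
Solving gives q = 205.4 with consumers paying €50.8 and producers receiving €32.8 (the €18 wedge).
Revenue = t · Q = 18 · 205.4 = €3697.2.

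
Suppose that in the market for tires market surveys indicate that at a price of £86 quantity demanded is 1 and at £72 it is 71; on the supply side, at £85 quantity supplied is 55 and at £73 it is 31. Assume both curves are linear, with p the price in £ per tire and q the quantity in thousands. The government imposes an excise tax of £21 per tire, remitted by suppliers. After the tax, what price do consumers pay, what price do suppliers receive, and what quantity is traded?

Consumers pay £84; suppliers receive £63; quantity = 11.

Demand slope: (71 − 1)/(72 − 86) = -5, so qd = 431 − 5p.
Supply slope: (31 − 55)/(73 − 85) = 2, so qs = 2p − 115.
Before the tax: set 431 − 5p = 2p − 115 → p* = £78, q* = 41.
With the tax collected from suppliers, supply shifts: qs = 2(p − 21) − 115.
Solving gives q = 11 with consumers paying £84 and suppliers receiving £63 (the £21 wedge).
The less price-elastic side of the market bears the larger share of a per-unit tax.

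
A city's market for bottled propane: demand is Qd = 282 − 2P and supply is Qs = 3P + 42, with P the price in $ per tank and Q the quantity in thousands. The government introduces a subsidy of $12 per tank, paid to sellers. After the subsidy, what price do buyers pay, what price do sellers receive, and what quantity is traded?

Buyers pay $40.8; sellers receive $52.8; quantity = 200.4.

Before the subsidy: set 282 − 2P = 3P + 42 → P* = $48, Q* = 186.
With a per-unit subsidy paid to sellers, each receives P + 12 per unit sold, so supply becomes Qs = 3(P + 12) + 42.
New equilibrium: buyers pay $40.8, sellers receive $52.8, Q = 200.4. (Wedge: Pb − Ps = −12.)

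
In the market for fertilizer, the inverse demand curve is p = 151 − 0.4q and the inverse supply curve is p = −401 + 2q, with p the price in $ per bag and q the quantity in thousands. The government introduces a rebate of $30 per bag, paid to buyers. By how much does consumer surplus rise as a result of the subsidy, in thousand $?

Consumer surplus rises by $1181.25 thousand.

Rewrite in direct form: qd = 377.5 − 2.5p and qs = 0.5p + 200.5.
Without the subsidy, 377.5 − 2.5p = 0.5p + 200.5 gives 3p = 177, so p* = $59 and q* = 230.
With a per-unit subsidy paid to buyers, each effectively pays p − 30, so demand becomes qd = 377.5 − 2.5(p − 30).
New equilibrium: buyers pay $54, suppliers receive $84, q = 242.5. (Wedge: pb − ps = −30.)
ΔCS is the trapezoid between Q = 242.5 and Q = 230 of height $5: ½ · (230 + 242.5) · 5 = $1181.25.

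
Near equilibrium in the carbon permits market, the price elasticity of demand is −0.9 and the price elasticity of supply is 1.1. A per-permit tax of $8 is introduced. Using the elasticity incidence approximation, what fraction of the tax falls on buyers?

Incidence ratio: buyers' share ≈ εs / (εs + |εd|) = 1.1 / (1.1 + 0.9) = 0.55.
Supply is the more elastic side, so buyers bear the larger share.

Buyers' share ≈ 0.55.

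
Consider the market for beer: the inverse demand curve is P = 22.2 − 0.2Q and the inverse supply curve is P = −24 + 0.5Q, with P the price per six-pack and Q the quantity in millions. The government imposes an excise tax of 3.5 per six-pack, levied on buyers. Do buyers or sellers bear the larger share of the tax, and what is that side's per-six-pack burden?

Inverting to Q(P) form: Qd = 111 − 5P; Qs = 2P + 48.
Without the tax, 111 − 5P = 2P + 48 gives 7P = 63, so P* = 9 and Q* = 66.
With the tax collected from buyers, demand (in seller-price terms) shifts: Qd = 111 − 5(P + 3.5).
Solving gives Q = 61 with buyers paying 10 and sellers receiving 6.5 (the 3.5 wedge).
Per-six-pack burden: buyers 1, sellers 2.5.
Sellers take the larger share because supply is less price-elastic here (demand slope 5 vs supply slope 2).
The less price-elastic side of the market bears the larger share of a per-unit tax.

Sellers bear the larger share: 2.5 per six-pack.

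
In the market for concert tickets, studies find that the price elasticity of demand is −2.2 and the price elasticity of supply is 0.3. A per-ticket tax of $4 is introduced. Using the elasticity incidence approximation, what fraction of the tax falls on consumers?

Consumers' share ≈ 0.12.

Incidence ratio: consumers' share ≈ εs / (εs + |εd|) = 0.3 / (0.3 + 2.2) = 0.12.
Supply is the less elastic side, so consumers bear the smaller share.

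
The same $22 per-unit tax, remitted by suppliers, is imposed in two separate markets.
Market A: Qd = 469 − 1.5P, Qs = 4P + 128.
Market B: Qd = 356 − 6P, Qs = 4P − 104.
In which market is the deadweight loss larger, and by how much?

Market B, by $316.8.

Market A: pre-tax P* = $62, Q* = 376; post-tax Q = 352; deadweight loss = $264.
Market B: pre-tax P* = $46, Q* = 80; post-tax Q = 27.2; deadweight loss = $580.8.
Difference: $264 vs $580.8 → market B is larger by $316.8.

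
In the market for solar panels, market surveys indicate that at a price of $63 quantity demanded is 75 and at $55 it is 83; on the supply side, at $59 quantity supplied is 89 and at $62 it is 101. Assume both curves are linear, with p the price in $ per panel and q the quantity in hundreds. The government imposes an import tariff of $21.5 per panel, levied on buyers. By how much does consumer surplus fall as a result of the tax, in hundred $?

Demand slope: (83 − 75)/(55 − 63) = -1, so qd = 138 − p.
Supply slope: (101 − 89)/(62 − 59) = 4, so qs = 4p − 147.
Without the tax, 138 − p = 4p − 147 gives 5p = 285, so p* = $57 and q* = 81.
With the tax collected from buyers, demand (in seller-price terms) shifts: qd = 138 − (p + 21.5).
New equilibrium: buyers pay $74.2, sellers receive $52.7, q = 63.8. (Wedge: pb − ps = 21.5.)
ΔCS is the trapezoid between Q = 63.8 and Q = 81 of height $17.2: ½ · (81 + 63.8) · 17.2 = $1245.28.

Consumer surplus falls by $1245.28 hundred.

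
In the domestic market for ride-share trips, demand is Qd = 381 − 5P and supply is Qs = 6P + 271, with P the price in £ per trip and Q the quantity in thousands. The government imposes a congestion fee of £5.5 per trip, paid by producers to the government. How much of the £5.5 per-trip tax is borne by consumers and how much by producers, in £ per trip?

Consumers bear £3 per trip; producers bear £2.5 per trip.

Without the tax, 381 − 5P = 6P + 271 gives 11P = 110, so P* = £10 and Q* = 331.
With the tax collected from producers, supply shifts: Qs = 6(P − 5.5) + 271.
Solving gives Q = 316 with consumers paying £13 and producers receiving £7.5 (the £5.5 wedge).
Burden on consumers: £3; on producers: £2.5. (They sum to £5.5.)
The less price-elastic side of the market bears the larger share of a per-unit tax.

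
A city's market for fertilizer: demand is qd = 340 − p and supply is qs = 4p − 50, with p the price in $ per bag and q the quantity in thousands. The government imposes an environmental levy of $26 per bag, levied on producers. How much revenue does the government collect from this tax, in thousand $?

Without the tax, 340 − p = 4p − 50 gives 5p = 390, so p* = $78 and q* = 262.
With the tax collected from producers, supply shifts: qs = 4(p − 26) − 50.
Solving gives q = 241.2 with buyers paying $98.8 and producers receiving $72.8 (the $26 wedge).
Revenue = t · Q = 26 · 241.2 = $6271.2.

Tax revenue = $6271.2 thousand.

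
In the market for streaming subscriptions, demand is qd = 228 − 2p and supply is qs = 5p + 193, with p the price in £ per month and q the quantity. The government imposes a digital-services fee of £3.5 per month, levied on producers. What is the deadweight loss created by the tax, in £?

Without the tax, 228 − 2p = 5p + 193 gives 7p = 35, so p* = £5 and q* = 218.
With the tax collected from producers, supply shifts: qs = 5(p − 3.5) + 193.
New equilibrium: consumers pay £7.5, producers receive £4, q = 213. (Wedge: pb − ps = 3.5.)
Quantity falls by |ΔQ| = |218 − 213| = 5.
DWL = ½ · t · |ΔQ| = ½ · 3.5 · 5 = £8.75.

Deadweight loss = £8.75.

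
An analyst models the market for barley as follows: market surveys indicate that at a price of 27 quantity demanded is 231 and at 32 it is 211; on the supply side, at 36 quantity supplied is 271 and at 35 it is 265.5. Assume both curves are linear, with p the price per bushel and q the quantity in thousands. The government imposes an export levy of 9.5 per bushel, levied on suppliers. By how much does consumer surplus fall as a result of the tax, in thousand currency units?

Consumer surplus falls by 1188 thousand.

Demand slope: (211 − 231)/(32 − 27) = -4, so qd = 339 − 4p.
Supply slope: (265.5 − 271)/(35 − 36) = 5.5, so qs = 5.5p + 73.
Without the tax, 339 − 4p = 5.5p + 73 gives 9.5p = 266, so p* = 28 and q* = 227.
With the tax collected from suppliers, supply shifts: qs = 5.5(p − 9.5) + 73.
New equilibrium: buyers pay 33.5, suppliers receive 24, q = 205. (Wedge: pb − ps = 9.5.)
ΔCS is the trapezoid between Q = 205 and Q = 227 of height 5.5: ½ · (227 + 205) · 5.5 = 1188.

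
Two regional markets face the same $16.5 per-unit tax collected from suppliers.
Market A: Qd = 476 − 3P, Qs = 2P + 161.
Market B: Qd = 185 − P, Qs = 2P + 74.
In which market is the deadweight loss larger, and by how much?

Market A, by $72.6.

Market A: pre-tax P* = $63, Q* = 287; post-tax Q = 267.2; deadweight loss = $163.35.
Market B: pre-tax P* = $37, Q* = 148; post-tax Q = 137; deadweight loss = $90.75.
Difference: $163.35 vs $90.75 → market A is larger by $72.6.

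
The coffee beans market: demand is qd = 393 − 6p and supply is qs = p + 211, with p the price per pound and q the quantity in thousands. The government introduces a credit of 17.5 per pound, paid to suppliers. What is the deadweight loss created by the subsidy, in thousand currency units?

Before the subsidy: set 393 − 6p = p + 211 → p* = 26, q* = 237.
With a per-unit subsidy paid to suppliers, each receives p + 17.5 per unit sold, so supply becomes qs = (p + 17.5) + 211.
Solving gives q = 252 with buyers paying 23.5 and suppliers receiving 41 (the 17.5 wedge).
Quantity rises by |ΔQ| = |237 − 252| = 15.
DWL = ½ · t · |ΔQ| = ½ · 17.5 · 15 = 131.25.

Deadweight loss = 131.25 thousand.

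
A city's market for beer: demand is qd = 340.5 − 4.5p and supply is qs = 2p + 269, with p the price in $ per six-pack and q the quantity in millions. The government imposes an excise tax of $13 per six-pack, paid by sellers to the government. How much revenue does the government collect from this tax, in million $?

Tax revenue = $3549 million.

Without the tax, 340.5 − 4.5p = 2p + 269 gives 6.5p = 71.5, so p* = $11 and q* = 291.
With the tax collected from sellers, supply shifts: qs = 2(p − 13) + 269.
Solving gives q = 273 with consumers paying $15 and sellers receiving $2 (the $13 wedge).
Revenue = t · Q = 13 · 273 = $3549.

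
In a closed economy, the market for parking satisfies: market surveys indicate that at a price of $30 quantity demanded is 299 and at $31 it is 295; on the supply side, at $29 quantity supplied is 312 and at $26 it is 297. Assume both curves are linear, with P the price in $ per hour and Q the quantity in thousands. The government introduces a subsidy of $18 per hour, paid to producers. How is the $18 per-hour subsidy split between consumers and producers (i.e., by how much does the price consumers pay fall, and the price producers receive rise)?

Demand slope: (295 − 299)/(31 − 30) = -4, so Qd = 419 − 4P.
Supply slope: (297 − 312)/(26 − 29) = 5, so Qs = 5P + 167.
Before the subsidy: set 419 − 4P = 5P + 167 → P* = $28, Q* = 307.
With a per-unit subsidy paid to producers, each receives P + 18 per unit sold, so supply becomes Qs = 5(P + 18) + 167.
New equilibrium: consumers pay $18, producers receive $36, Q = 347. (Wedge: Pb − Ps = −18.)
Gain to consumers: $10; to producers: $8. (They sum to $18.)

Consumers gain $10 per hour; producers gain $8 per hour.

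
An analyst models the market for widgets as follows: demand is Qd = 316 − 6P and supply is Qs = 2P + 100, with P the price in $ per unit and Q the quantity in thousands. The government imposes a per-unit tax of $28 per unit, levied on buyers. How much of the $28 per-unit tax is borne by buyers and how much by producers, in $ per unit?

Buyers bear $7 per unit; producers bear $21 per unit.

Without the tax, 316 − 6P = 2P + 100 gives 8P = 216, so P* = $27 and Q* = 154.
With the tax collected from buyers, demand (in seller-price terms) shifts: Qd = 316 − 6(P + 28).
New equilibrium: buyers pay $34, producers receive $6, Q = 112. (Wedge: Pb − Ps = 28.)
Burden on buyers: $7; on producers: $21. (They sum to $28.)
The less price-elastic side of the market bears the larger share of a per-unit tax.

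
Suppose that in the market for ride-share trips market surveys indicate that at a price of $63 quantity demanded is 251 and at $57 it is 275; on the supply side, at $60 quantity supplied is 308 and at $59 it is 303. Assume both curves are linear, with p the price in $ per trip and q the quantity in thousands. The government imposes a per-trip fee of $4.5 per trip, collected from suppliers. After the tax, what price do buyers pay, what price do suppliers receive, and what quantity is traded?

Demand slope: (275 − 251)/(57 − 63) = -4, so qd = 503 − 4p.
Supply slope: (303 − 308)/(59 − 60) = 5, so qs = 5p + 8.
Before the tax: set 503 − 4p = 5p + 8 → p* = $55, q* = 283.
With the tax collected from suppliers, supply shifts: qs = 5(p − 4.5) + 8.
Solving gives q = 273 with buyers paying $57.5 and suppliers receiving $53 (the $4.5 wedge).
The less price-elastic side of the market bears the larger share of a per-unit tax.

Buyers pay $57.5; suppliers receive $53; quantity = 273.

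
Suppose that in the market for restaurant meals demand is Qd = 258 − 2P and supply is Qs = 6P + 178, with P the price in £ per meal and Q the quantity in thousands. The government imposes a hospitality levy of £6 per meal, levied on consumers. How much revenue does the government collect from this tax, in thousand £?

Before the tax: set 258 − 2P = 6P + 178 → P* = £10, Q* = 238.
With the tax collected from consumers, demand (in seller-price terms) shifts: Qd = 258 − 2(P + 6).
Solving gives Q = 229 with consumers paying £14.5 and producers receiving £8.5 (the £6 wedge).
Revenue = t · Q = 6 · 229 = £1374.

Tax revenue = £1374 thousand.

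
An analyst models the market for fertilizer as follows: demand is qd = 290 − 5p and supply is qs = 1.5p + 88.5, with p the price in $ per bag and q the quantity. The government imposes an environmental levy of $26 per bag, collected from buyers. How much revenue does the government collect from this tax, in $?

Tax revenue = $2730.

Without the tax, 290 − 5p = 1.5p + 88.5 gives 6.5p = 201.5, so p* = $31 and q* = 135.
With the tax collected from buyers, demand (in seller-price terms) shifts: qd = 290 − 5(p + 26).
Solving gives q = 105 with buyers paying $37 and suppliers receiving $11 (the $26 wedge).
Revenue = t · Q = 26 · 105 = $2730.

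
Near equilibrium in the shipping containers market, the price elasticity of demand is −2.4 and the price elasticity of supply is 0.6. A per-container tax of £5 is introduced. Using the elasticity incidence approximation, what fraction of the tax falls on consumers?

Consumers' share ≈ 0.2.

Incidence ratio: consumers' share ≈ εs / (εs + |εd|) = 0.6 / (0.6 + 2.4) = 0.2.
Supply is the less elastic side, so consumers bear the smaller share.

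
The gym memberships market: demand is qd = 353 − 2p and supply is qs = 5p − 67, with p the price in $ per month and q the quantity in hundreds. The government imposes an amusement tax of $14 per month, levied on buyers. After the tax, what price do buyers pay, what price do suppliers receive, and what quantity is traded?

Buyers pay $70; suppliers receive $56; quantity = 213.

Without the tax, 353 − 2p = 5p − 67 gives 7p = 420, so p* = $60 and q* = 233.
With the tax collected from buyers, demand (in seller-price terms) shifts: qd = 353 − 2(p + 14).
New equilibrium: buyers pay $70, suppliers receive $56, q = 213. (Wedge: pb − ps = 14.)
The less price-elastic side of the market bears the larger share of a per-unit tax.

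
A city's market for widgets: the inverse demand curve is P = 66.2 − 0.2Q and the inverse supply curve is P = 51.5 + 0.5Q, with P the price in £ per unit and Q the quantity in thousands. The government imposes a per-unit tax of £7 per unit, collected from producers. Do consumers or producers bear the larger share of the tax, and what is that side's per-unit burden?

Producers bear the larger share: £5 per unit.

Rewrite in direct form: Qd = 331 − 5P and Qs = 2P − 103.
Before the tax: set 331 − 5P = 2P − 103 → P* = £62, Q* = 21.
With the tax collected from producers, supply shifts: Qs = 2(P − 7) − 103.
Solving gives Q = 11 with consumers paying £64 and producers receiving £57 (the £7 wedge).
Per-unit burden: consumers £2, producers £5.
Producers take the larger share because supply is less price-elastic here (demand slope 5 vs supply slope 2).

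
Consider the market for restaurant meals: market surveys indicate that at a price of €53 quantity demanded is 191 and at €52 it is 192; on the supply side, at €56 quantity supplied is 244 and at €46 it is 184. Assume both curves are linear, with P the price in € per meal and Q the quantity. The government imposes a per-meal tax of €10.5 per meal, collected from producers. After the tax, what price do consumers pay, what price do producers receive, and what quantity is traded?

Demand slope: (192 − 191)/(52 − 53) = -1, so Qd = 244 − P.
Supply slope: (184 − 244)/(46 − 56) = 6, so Qs = 6P − 92.
Without the tax, 244 − P = 6P − 92 gives 7P = 336, so P* = €48 and Q* = 196.
With the tax collected from producers, supply shifts: Qs = 6(P − 10.5) − 92.
New equilibrium: consumers pay €57, producers receive €46.5, Q = 187. (Wedge: Pb − Ps = 10.5.)
The less price-elastic side of the market bears the larger share of a per-unit tax.

Consumers pay €57; producers receive €46.5; quantity = 187.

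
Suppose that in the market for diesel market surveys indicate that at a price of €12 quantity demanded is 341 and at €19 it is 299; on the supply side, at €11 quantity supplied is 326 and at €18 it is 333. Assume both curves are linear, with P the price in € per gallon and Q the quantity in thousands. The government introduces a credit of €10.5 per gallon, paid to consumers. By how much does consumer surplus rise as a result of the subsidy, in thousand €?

Consumer surplus rises by €500.25 thousand.

Demand slope: (299 − 341)/(19 − 12) = -6, so Qd = 413 − 6P.
Supply slope: (333 − 326)/(18 − 11) = 1, so Qs = P + 315.
Before the subsidy: set 413 − 6P = P + 315 → P* = €14, Q* = 329.
With a per-unit subsidy paid to consumers, each effectively pays P − 10.5, so demand becomes Qd = 413 − 6(P − 10.5).
New equilibrium: consumers pay €12.5, sellers receive €23, Q = 338. (Wedge: Pb − Ps = −10.5.)
ΔCS is the trapezoid between Q = 338 and Q = 329 of height €1.5: ½ · (329 + 338) · 1.5 = €500.25.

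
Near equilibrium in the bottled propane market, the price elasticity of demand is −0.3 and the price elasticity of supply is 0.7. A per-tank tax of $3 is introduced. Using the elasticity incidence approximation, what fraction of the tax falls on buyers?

Buyers' share ≈ 0.7.

Incidence ratio: buyers' share ≈ εs / (εs + |εd|) = 0.7 / (0.7 + 0.3) = 0.7.
Supply is the more elastic side, so buyers bear the larger share.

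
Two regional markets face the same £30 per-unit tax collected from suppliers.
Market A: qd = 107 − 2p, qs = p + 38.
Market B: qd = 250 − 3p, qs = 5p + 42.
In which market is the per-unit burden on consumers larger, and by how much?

Market B, by £8.75.

Market A: pre-tax p* = £23, q* = 61; post-tax q = 41; per-unit burden on consumers = £10.
Market B: pre-tax p* = £26, q* = 172; post-tax q = 115.75; per-unit burden on consumers = £18.75.
Difference: £10 vs £18.75 → market B is larger by £8.75.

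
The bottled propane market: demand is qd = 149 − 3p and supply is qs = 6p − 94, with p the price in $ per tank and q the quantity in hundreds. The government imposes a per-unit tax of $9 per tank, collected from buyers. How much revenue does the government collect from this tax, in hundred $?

Without the tax, 149 − 3p = 6p − 94 gives 9p = 243, so p* = $27 and q* = 68.
With the tax collected from buyers, demand (in seller-price terms) shifts: qd = 149 − 3(p + 9).
Solving gives q = 50 with buyers paying $33 and sellers receiving $24 (the $9 wedge).
Revenue = t · Q = 9 · 50 = $450.

Tax revenue = $450 hundred.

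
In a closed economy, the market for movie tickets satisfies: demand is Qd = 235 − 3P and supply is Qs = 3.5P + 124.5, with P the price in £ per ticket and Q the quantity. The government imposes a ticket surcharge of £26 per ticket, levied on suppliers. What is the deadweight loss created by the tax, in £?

Deadweight loss = £546.

Before the tax: set 235 − 3P = 3.5P + 124.5 → P* = £17, Q* = 184.
With the tax collected from suppliers, supply shifts: Qs = 3.5(P − 26) + 124.5.
New equilibrium: consumers pay £31, suppliers receive £5, Q = 142. (Wedge: Pb − Ps = 26.)
Quantity falls by |ΔQ| = |184 − 142| = 42.
DWL = ½ · t · |ΔQ| = ½ · 26 · 42 = £546.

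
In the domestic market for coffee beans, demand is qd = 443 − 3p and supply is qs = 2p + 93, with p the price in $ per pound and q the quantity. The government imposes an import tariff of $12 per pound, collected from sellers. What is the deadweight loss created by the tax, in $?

Deadweight loss = $86.4.

Before the tax: set 443 − 3p = 2p + 93 → p* = $70, q* = 233.
With the tax collected from sellers, supply shifts: qs = 2(p − 12) + 93.
Solving gives q = 218.6 with buyers paying $74.8 and sellers receiving $62.8 (the $12 wedge).
Quantity falls by |ΔQ| = |233 − 218.6| = 14.4.
DWL = ½ · t · |ΔQ| = ½ · 12 · 14.4 = $86.4.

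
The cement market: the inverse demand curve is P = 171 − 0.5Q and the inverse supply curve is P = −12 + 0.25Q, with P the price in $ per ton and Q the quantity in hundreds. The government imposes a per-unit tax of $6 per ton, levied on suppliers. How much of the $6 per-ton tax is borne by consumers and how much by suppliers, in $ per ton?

Consumers bear $4 per ton; suppliers bear $2 per ton.

Inverting to Q(P) form: Qd = 342 − 2P; Qs = 4P + 48.
Before the tax: set 342 − 2P = 4P + 48 → P* = $49, Q* = 244.
With the tax collected from suppliers, supply shifts: Qs = 4(P − 6) + 48.
New equilibrium: consumers pay $53, suppliers receive $47, Q = 236. (Wedge: Pb − Ps = 6.)
Burden on consumers: $4; on suppliers: $2. (They sum to $6.)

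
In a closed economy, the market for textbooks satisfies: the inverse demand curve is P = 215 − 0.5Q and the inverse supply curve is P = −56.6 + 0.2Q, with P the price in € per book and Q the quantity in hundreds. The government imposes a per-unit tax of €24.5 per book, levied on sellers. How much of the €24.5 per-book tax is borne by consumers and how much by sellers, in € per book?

Rewrite in direct form: Qd = 430 − 2P and Qs = 5P + 283.
Without the tax, 430 − 2P = 5P + 283 gives 7P = 147, so P* = €21 and Q* = 388.
With the tax collected from sellers, supply shifts: Qs = 5(P − 24.5) + 283.
Solving gives Q = 353 with consumers paying €38.5 and sellers receiving €14 (the €24.5 wedge).
Burden on consumers: €17.5; on sellers: €7. (They sum to €24.5.)
The less price-elastic side of the market bears the larger share of a per-unit tax.

Consumers bear €17.5 per book; sellers bear €7 per book.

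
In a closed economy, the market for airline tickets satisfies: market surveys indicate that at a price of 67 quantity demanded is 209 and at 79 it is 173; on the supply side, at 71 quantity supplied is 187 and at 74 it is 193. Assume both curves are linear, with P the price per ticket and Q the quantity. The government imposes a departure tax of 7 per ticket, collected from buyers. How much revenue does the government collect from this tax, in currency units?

Demand slope: (173 − 209)/(79 − 67) = -3, so Qd = 410 − 3P.
Supply slope: (193 − 187)/(74 − 71) = 2, so Qs = 2P + 45.
Before the tax: set 410 − 3P = 2P + 45 → P* = 73, Q* = 191.
With the tax collected from buyers, demand (in seller-price terms) shifts: Qd = 410 − 3(P + 7).
Solving gives Q = 182.6 with buyers paying 75.8 and sellers receiving 68.8 (the 7 wedge).
Revenue = t · Q = 7 · 182.6 = 1278.2.

Tax revenue = 1278.2.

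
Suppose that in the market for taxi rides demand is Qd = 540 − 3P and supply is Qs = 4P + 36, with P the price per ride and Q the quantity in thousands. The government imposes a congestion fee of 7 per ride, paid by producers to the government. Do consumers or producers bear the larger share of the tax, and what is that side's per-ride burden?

Before the tax: set 540 − 3P = 4P + 36 → P* = 72, Q* = 324.
With the tax collected from producers, supply shifts: Qs = 4(P − 7) + 36.
New equilibrium: consumers pay 76, producers receive 69, Q = 312. (Wedge: Pb − Ps = 7.)
Per-ride burden: consumers 4, producers 3.
Consumers take the larger share because demand is less price-elastic here (demand slope 3 vs supply slope 4).
The less price-elastic side of the market bears the larger share of a per-unit tax.

Consumers bear the larger share: 4 per ride.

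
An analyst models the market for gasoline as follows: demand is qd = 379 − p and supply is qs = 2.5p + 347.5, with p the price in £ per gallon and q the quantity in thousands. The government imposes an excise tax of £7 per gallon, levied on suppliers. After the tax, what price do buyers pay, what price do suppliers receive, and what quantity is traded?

Buyers pay £14; suppliers receive £7; quantity = 365.

Without the tax, 379 − p = 2.5p + 347.5 gives 3.5p = 31.5, so p* = £9 and q* = 370.
With the tax collected from suppliers, supply shifts: qs = 2.5(p − 7) + 347.5.
Solving gives q = 365 with buyers paying £14 and suppliers receiving £7 (the £7 wedge).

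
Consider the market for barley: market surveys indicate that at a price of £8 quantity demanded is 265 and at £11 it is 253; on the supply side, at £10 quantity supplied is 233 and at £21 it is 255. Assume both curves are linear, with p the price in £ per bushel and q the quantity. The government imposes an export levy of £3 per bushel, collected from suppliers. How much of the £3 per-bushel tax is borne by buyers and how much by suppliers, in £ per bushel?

Demand slope: (253 − 265)/(11 − 8) = -4, so qd = 297 − 4p.
Supply slope: (255 − 233)/(21 − 10) = 2, so qs = 2p + 213.
Before the tax: set 297 − 4p = 2p + 213 → p* = £14, q* = 241.
With the tax collected from suppliers, supply shifts: qs = 2(p − 3) + 213.
New equilibrium: buyers pay £15, suppliers receive £12, q = 237. (Wedge: pb − ps = 3.)
Burden on buyers: £1; on suppliers: £2. (They sum to £3.)

Buyers bear £1 per bushel; suppliers bear £2 per bushel.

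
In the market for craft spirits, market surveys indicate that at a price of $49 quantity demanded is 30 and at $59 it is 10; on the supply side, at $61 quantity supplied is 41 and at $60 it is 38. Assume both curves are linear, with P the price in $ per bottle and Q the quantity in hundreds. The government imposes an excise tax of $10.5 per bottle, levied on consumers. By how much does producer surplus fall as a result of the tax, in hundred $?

Producer surplus falls by $57.54 hundred.

Demand slope: (10 − 30)/(59 − 49) = -2, so Qd = 128 − 2P.
Supply slope: (38 − 41)/(60 − 61) = 3, so Qs = 3P − 142.
Without the tax, 128 − 2P = 3P − 142 gives 5P = 270, so P* = $54 and Q* = 20.
With the tax collected from consumers, demand (in seller-price terms) shifts: Qd = 128 − 2(P + 10.5).
New equilibrium: consumers pay $60.3, sellers receive $49.8, Q = 7.4. (Wedge: Pb − Ps = 10.5.)
ΔPS is the trapezoid between Q = 7.4 and Q = 20 of height $4.2: ½ · (20 + 7.4) · 4.2 = $57.54.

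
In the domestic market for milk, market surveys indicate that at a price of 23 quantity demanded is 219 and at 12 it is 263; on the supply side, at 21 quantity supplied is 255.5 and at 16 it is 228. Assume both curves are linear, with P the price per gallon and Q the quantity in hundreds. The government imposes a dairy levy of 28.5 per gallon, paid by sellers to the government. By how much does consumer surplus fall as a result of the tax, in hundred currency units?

Demand slope: (263 − 219)/(12 − 23) = -4, so Qd = 311 − 4P.
Supply slope: (228 − 255.5)/(16 − 21) = 5.5, so Qs = 5.5P + 140.
Without the tax, 311 − 4P = 5.5P + 140 gives 9.5P = 171, so P* = 18 and Q* = 239.
With the tax collected from sellers, supply shifts: Qs = 5.5(P − 28.5) + 140.
New equilibrium: buyers pay 34.5, sellers receive 6, Q = 173. (Wedge: Pb − Ps = 28.5.)
ΔCS is the trapezoid between Q = 173 and Q = 239 of height 16.5: ½ · (239 + 173) · 16.5 = 3399.

Consumer surplus falls by 3399 hundred.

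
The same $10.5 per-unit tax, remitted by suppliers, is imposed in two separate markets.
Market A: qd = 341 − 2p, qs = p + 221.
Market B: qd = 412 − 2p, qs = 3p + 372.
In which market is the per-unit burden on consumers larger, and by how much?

Market B, by $2.8.

Market A: pre-tax p* = $40, q* = 261; post-tax q = 254; per-unit burden on consumers = $3.5.
Market B: pre-tax p* = $8, q* = 396; post-tax q = 383.4; per-unit burden on consumers = $6.3.
Difference: $3.5 vs $6.3 → market B is larger by $2.8.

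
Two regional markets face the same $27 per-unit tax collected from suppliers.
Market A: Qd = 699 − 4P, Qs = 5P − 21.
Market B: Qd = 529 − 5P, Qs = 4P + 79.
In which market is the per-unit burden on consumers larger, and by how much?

Market A: pre-tax P* = $80, Q* = 379; post-tax Q = 319; per-unit burden on consumers = $15.
Market B: pre-tax P* = $50, Q* = 279; post-tax Q = 219; per-unit burden on consumers = $12.
Difference: $15 vs $12 → market A is larger by $3.

Market A, by $3.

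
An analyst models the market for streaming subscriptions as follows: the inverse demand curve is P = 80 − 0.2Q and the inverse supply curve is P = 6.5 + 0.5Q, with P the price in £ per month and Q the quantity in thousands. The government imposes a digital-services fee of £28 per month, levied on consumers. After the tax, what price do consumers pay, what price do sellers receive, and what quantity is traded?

Inverting to Q(P) form: Qd = 400 − 5P; Qs = 2P − 13.
Before the tax: set 400 − 5P = 2P − 13 → P* = £59, Q* = 105.
With the tax collected from consumers, demand (in seller-price terms) shifts: Qd = 400 − 5(P + 28).
Solving gives Q = 65 with consumers paying £67 and sellers receiving £39 (the £28 wedge).

Consumers pay £67; sellers receive £39; quantity = 65.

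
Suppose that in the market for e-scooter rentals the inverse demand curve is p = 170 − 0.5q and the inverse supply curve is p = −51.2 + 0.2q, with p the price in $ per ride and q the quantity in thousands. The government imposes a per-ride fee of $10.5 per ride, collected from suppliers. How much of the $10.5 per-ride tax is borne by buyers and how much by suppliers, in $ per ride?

Inverting to q(p) form: qd = 340 − 2p; qs = 5p + 256.
Without the tax, 340 − 2p = 5p + 256 gives 7p = 84, so p* = $12 and q* = 316.
With the tax collected from suppliers, supply shifts: qs = 5(p − 10.5) + 256.
New equilibrium: buyers pay $19.5, suppliers receive $9, q = 301. (Wedge: pb − ps = 10.5.)
Burden on buyers: $7.5; on suppliers: $3. (They sum to $10.5.)
The less price-elastic side of the market bears the larger share of a per-unit tax.

Buyers bear $7.5 per ride; suppliers bear $3 per ride.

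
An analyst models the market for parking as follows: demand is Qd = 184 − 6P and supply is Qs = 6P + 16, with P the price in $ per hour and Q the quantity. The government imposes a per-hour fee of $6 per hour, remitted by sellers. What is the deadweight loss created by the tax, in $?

Before the tax: set 184 − 6P = 6P + 16 → P* = $14, Q* = 100.
With the tax collected from sellers, supply shifts: Qs = 6(P − 6) + 16.
Solving gives Q = 82 with buyers paying $17 and sellers receiving $11 (the $6 wedge).
Quantity falls by |ΔQ| = |100 − 82| = 18.
DWL = ½ · t · |ΔQ| = ½ · 6 · 18 = $54.

Deadweight loss = $54.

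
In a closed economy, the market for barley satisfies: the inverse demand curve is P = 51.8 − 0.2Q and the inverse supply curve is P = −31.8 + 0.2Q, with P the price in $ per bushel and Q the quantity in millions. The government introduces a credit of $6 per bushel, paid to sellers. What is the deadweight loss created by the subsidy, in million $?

Inverting to Q(P) form: Qd = 259 − 5P; Qs = 5P + 159.
Without the subsidy, 259 − 5P = 5P + 159 gives 10P = 100, so P* = $10 and Q* = 209.
With a per-unit subsidy paid to sellers, each receives P + 6 per unit sold, so supply becomes Qs = 5(P + 6) + 159.
New equilibrium: consumers pay $7, sellers receive $13, Q = 224. (Wedge: Pb − Ps = −6.)
Quantity rises by |ΔQ| = |209 − 224| = 15.
DWL = ½ · t · |ΔQ| = ½ · 6 · 15 = $45.

Deadweight loss = $45 million.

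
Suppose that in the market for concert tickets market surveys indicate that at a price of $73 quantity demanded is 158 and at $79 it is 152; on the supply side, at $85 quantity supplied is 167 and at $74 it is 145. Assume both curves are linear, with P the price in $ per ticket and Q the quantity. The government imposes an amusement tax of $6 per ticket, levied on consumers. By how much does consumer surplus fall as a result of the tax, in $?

Demand slope: (152 − 158)/(79 − 73) = -1, so Qd = 231 − P.
Supply slope: (145 − 167)/(74 − 85) = 2, so Qs = 2P − 3.
Before the tax: set 231 − P = 2P − 3 → P* = $78, Q* = 153.
With the tax collected from consumers, demand (in seller-price terms) shifts: Qd = 231 − (P + 6).
New equilibrium: consumers pay $82, sellers receive $76, Q = 149. (Wedge: Pb − Ps = 6.)
ΔCS is the trapezoid between Q = 149 and Q = 153 of height $4: ½ · (153 + 149) · 4 = $604.

Consumer surplus falls by $604.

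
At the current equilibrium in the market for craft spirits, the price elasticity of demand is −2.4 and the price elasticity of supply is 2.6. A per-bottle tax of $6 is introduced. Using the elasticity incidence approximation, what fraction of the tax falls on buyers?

Buyers' share ≈ 0.52.

Incidence ratio: buyers' share ≈ εs / (εs + |εd|) = 2.6 / (2.6 + 2.4) = 0.52.
Supply is the more elastic side, so buyers bear the larger share.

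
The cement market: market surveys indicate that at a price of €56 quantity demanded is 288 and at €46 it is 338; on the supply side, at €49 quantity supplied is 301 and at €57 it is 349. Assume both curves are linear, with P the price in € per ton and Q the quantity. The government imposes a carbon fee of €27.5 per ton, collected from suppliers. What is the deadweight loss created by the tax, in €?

Demand slope: (338 − 288)/(46 − 56) = -5, so Qd = 568 − 5P.
Supply slope: (349 − 301)/(57 − 49) = 6, so Qs = 6P + 7.
Before the tax: set 568 − 5P = 6P + 7 → P* = €51, Q* = 313.
With the tax collected from suppliers, supply shifts: Qs = 6(P − 27.5) + 7.
New equilibrium: buyers pay €66, suppliers receive €38.5, Q = 238. (Wedge: Pb − Ps = 27.5.)
Quantity falls by |ΔQ| = |313 − 238| = 75.
DWL = ½ · t · |ΔQ| = ½ · 27.5 · 75 = €1031.25.

Deadweight loss = €1031.25.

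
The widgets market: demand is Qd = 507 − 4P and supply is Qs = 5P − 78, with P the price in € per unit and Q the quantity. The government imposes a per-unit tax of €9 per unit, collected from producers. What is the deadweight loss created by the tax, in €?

Without the tax, 507 − 4P = 5P − 78 gives 9P = 585, so P* = €65 and Q* = 247.
With the tax collected from producers, supply shifts: Qs = 5(P − 9) − 78.
Solving gives Q = 227 with consumers paying €70 and producers receiving €61 (the €9 wedge).
Quantity falls by |ΔQ| = |247 − 227| = 20.
DWL = ½ · t · |ΔQ| = ½ · 9 · 20 = €90.

Deadweight loss = €90.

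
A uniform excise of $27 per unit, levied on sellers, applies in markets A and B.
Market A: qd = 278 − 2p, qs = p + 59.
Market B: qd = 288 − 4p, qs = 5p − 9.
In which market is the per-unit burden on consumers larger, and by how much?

Market A: pre-tax p* = $73, q* = 132; post-tax q = 114; per-unit burden on consumers = $9.
Market B: pre-tax p* = $33, q* = 156; post-tax q = 96; per-unit burden on consumers = $15.
Difference: $9 vs $15 → market B is larger by $6.

Market B, by $6.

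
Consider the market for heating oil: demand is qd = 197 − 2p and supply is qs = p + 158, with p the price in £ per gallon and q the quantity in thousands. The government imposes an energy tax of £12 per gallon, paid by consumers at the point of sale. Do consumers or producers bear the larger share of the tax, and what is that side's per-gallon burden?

Without the tax, 197 − 2p = p + 158 gives 3p = 39, so p* = £13 and q* = 171.
With the tax collected from consumers, demand (in seller-price terms) shifts: qd = 197 − 2(p + 12).
New equilibrium: consumers pay £17, producers receive £5, q = 163. (Wedge: pb − ps = 12.)
Per-gallon burden: consumers £4, producers £8.
Producers take the larger share because supply is less price-elastic here (demand slope 2 vs supply slope 1).
The less price-elastic side of the market bears the larger share of a per-unit tax.

Producers bear the larger share: £8 per gallon.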